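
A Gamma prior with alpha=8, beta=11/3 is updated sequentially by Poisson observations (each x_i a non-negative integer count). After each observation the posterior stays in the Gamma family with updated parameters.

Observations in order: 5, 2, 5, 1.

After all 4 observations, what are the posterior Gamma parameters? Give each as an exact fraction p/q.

obs 1: x=5 → posterior Gamma(13, 14/3)
obs 2: x=2 → posterior Gamma(15, 17/3)
obs 3: x=5 → posterior Gamma(20, 20/3)
obs 4: x=1 → posterior Gamma(21, 23/3)

alpha=21, beta=23/3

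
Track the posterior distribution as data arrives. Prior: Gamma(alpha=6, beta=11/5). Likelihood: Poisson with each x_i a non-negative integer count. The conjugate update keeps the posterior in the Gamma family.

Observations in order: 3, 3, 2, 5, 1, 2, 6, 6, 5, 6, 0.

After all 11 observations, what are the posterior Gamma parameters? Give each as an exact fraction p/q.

alpha=45, beta=66/5

obs 1: x=3 → posterior Gamma(9, 16/5)
obs 2: x=3 → posterior Gamma(12, 21/5)
obs 3: x=2 → posterior Gamma(14, 26/5)
obs 4: x=5 → posterior Gamma(19, 31/5)
obs 5: x=1 → posterior Gamma(20, 36/5)
obs 6: x=2 → posterior Gamma(22, 41/5)
obs 7: x=6 → posterior Gamma(28, 46/5)
obs 8: x=6 → posterior Gamma(34, 51/5)
obs 9: x=5 → posterior Gamma(39, 56/5)
obs 10: x=6 → posterior Gamma(45, 61/5)
obs 11: x=0 → posterior Gamma(45, 66/5)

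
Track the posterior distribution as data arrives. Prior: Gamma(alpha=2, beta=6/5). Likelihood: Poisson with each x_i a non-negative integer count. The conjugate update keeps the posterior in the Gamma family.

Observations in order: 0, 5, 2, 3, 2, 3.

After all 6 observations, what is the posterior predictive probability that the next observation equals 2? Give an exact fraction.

obs 1: x=0 → posterior Gamma(2, 11/5)
obs 2: x=5 → posterior Gamma(7, 16/5)
obs 3: x=2 → posterior Gamma(9, 21/5)
obs 4: x=3 → posterior Gamma(12, 26/5)
obs 5: x=2 → posterior Gamma(14, 31/5)
obs 6: x=3 → posterior Gamma(17, 36/5)

1095907634839619401780769587200/4394336169668803158610484050361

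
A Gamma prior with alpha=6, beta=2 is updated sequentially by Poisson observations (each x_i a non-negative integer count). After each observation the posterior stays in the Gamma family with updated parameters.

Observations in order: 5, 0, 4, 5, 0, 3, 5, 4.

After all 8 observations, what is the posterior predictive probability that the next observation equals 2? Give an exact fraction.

4800000000000000000000000000000000/23225154419887808141001767796309131

obs 1: x=5 → posterior Gamma(11, 3)
obs 2: x=0 → posterior Gamma(11, 4)
obs 3: x=4 → posterior Gamma(15, 5)
obs 4: x=5 → posterior Gamma(20, 6)
obs 5: x=0 → posterior Gamma(20, 7)
obs 6: x=3 → posterior Gamma(23, 8)
obs 7: x=5 → posterior Gamma(28, 9)
obs 8: x=4 → posterior Gamma(32, 10)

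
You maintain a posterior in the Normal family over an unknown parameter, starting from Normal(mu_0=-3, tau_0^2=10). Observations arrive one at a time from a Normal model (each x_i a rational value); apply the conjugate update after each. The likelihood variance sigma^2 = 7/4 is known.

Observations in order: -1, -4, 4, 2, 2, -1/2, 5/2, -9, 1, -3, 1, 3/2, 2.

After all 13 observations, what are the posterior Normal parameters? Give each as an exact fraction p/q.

mu_0=-81/527, tau_0^2=70/527

obs 1: x=-1 → posterior Normal(-61/47, 70/47)
obs 2: x=-4 → posterior Normal(-221/87, 70/87)
obs 3: x=4 → posterior Normal(-61/127, 70/127)
obs 4: x=2 → posterior Normal(19/167, 70/167)
obs 5: x=2 → posterior Normal(11/23, 70/207)
obs 6: x=-1/2 → posterior Normal(79/247, 70/247)
obs 7: x=5/2 → posterior Normal(179/287, 10/41)
obs 8: x=-9 → posterior Normal(-181/327, 70/327)
obs 9: x=1 → posterior Normal(-141/367, 70/367)
obs 10: x=-3 → posterior Normal(-261/407, 70/407)
obs 11: x=1 → posterior Normal(-221/447, 70/447)
obs 12: x=3/2 → posterior Normal(-161/487, 70/487)
obs 13: x=2 → posterior Normal(-81/527, 70/527)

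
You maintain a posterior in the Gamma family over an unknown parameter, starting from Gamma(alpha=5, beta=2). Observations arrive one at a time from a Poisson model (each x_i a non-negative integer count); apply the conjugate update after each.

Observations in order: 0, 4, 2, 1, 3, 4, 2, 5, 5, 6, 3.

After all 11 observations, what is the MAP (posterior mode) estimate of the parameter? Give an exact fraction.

obs 1: x=0 → posterior Gamma(5, 3)
obs 2: x=4 → posterior Gamma(9, 4)
obs 3: x=2 → posterior Gamma(11, 5)
obs 4: x=1 → posterior Gamma(12, 6)
obs 5: x=3 → posterior Gamma(15, 7)
obs 6: x=4 → posterior Gamma(19, 8)
obs 7: x=2 → posterior Gamma(21, 9)
obs 8: x=5 → posterior Gamma(26, 10)
obs 9: x=5 → posterior Gamma(31, 11)
obs 10: x=6 → posterior Gamma(37, 12)
obs 11: x=3 → posterior Gamma(40, 13)

3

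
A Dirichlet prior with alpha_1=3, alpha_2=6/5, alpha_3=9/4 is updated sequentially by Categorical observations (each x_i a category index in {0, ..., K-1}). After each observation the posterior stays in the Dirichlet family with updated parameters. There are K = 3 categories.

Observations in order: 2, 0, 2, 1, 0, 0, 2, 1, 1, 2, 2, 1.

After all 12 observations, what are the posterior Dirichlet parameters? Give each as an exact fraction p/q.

obs 1: x=2 → posterior Dirichlet(3, 6/5, 13/4)
obs 2: x=0 → posterior Dirichlet(4, 6/5, 13/4)
obs 3: x=2 → posterior Dirichlet(4, 6/5, 17/4)
obs 4: x=1 → posterior Dirichlet(4, 11/5, 17/4)
obs 5: x=0 → posterior Dirichlet(5, 11/5, 17/4)
obs 6: x=0 → posterior Dirichlet(6, 11/5, 17/4)
obs 7: x=2 → posterior Dirichlet(6, 11/5, 21/4)
obs 8: x=1 → posterior Dirichlet(6, 16/5, 21/4)
obs 9: x=1 → posterior Dirichlet(6, 21/5, 21/4)
obs 10: x=2 → posterior Dirichlet(6, 21/5, 25/4)
obs 11: x=2 → posterior Dirichlet(6, 21/5, 29/4)
obs 12: x=1 → posterior Dirichlet(6, 26/5, 29/4)

alpha_1=6, alpha_2=26/5, alpha_3=29/4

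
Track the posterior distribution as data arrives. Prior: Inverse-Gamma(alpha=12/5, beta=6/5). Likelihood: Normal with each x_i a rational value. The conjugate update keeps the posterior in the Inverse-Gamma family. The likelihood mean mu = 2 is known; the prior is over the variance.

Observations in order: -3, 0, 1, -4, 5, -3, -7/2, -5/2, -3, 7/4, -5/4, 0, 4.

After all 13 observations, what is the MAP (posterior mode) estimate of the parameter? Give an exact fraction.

obs 1: x=-3 → posterior Inverse-Gamma(29/10, 137/10)
obs 2: x=0 → posterior Inverse-Gamma(17/5, 157/10)
obs 3: x=1 → posterior Inverse-Gamma(39/10, 81/5)
obs 4: x=-4 → posterior Inverse-Gamma(22/5, 171/5)
obs 5: x=5 → posterior Inverse-Gamma(49/10, 387/10)
obs 6: x=-3 → posterior Inverse-Gamma(27/5, 256/5)
obs 7: x=-7/2 → posterior Inverse-Gamma(59/10, 2653/40)
obs 8: x=-5/2 → posterior Inverse-Gamma(32/5, 1529/20)
obs 9: x=-3 → posterior Inverse-Gamma(69/10, 1779/20)
obs 10: x=7/4 → posterior Inverse-Gamma(37/5, 14237/160)
obs 11: x=-5/4 → posterior Inverse-Gamma(79/10, 7541/80)
obs 12: x=0 → posterior Inverse-Gamma(42/5, 7701/80)
obs 13: x=4 → posterior Inverse-Gamma(89/10, 7861/80)

7861/792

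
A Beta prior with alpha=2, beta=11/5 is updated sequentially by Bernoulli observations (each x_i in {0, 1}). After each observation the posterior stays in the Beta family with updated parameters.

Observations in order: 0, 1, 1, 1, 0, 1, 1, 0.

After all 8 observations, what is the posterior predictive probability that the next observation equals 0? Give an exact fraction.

26/61

obs 1: x=0 → posterior Beta(2, 16/5)
obs 2: x=1 → posterior Beta(3, 16/5)
obs 3: x=1 → posterior Beta(4, 16/5)
obs 4: x=1 → posterior Beta(5, 16/5)
obs 5: x=0 → posterior Beta(5, 21/5)
obs 6: x=1 → posterior Beta(6, 21/5)
obs 7: x=1 → posterior Beta(7, 21/5)
obs 8: x=0 → posterior Beta(7, 26/5)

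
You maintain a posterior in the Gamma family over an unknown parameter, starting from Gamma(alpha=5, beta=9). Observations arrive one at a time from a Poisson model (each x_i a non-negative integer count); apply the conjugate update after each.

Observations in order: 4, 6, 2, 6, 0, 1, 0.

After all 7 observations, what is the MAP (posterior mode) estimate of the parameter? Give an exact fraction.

obs 1: x=4 → posterior Gamma(9, 10)
obs 2: x=6 → posterior Gamma(15, 11)
obs 3: x=2 → posterior Gamma(17, 12)
obs 4: x=6 → posterior Gamma(23, 13)
obs 5: x=0 → posterior Gamma(23, 14)
obs 6: x=1 → posterior Gamma(24, 15)
obs 7: x=0 → posterior Gamma(24, 16)

23/16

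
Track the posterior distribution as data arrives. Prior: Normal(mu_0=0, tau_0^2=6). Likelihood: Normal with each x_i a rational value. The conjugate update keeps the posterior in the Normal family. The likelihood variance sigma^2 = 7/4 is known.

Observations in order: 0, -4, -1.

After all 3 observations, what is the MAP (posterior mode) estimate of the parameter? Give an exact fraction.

obs 1: x=0 → posterior Normal(0, 42/31)
obs 2: x=-4 → posterior Normal(-96/55, 42/55)
obs 3: x=-1 → posterior Normal(-120/79, 42/79)

-120/79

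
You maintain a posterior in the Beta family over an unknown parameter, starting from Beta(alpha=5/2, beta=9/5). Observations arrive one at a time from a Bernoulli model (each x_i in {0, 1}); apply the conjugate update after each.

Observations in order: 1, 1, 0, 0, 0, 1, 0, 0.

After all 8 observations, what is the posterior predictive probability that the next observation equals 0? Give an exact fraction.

obs 1: x=1 → posterior Beta(7/2, 9/5)
obs 2: x=1 → posterior Beta(9/2, 9/5)
obs 3: x=0 → posterior Beta(9/2, 14/5)
obs 4: x=0 → posterior Beta(9/2, 19/5)
obs 5: x=0 → posterior Beta(9/2, 24/5)
obs 6: x=1 → posterior Beta(11/2, 24/5)
obs 7: x=0 → posterior Beta(11/2, 29/5)
obs 8: x=0 → posterior Beta(11/2, 34/5)

68/123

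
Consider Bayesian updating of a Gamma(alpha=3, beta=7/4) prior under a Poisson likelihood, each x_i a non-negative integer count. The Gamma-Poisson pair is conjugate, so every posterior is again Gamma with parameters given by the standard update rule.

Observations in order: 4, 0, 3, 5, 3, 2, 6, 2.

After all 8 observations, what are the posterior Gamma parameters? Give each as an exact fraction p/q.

alpha=28, beta=39/4

obs 1: x=4 → posterior Gamma(7, 11/4)
obs 2: x=0 → posterior Gamma(7, 15/4)
obs 3: x=3 → posterior Gamma(10, 19/4)
obs 4: x=5 → posterior Gamma(15, 23/4)
obs 5: x=3 → posterior Gamma(18, 27/4)
obs 6: x=2 → posterior Gamma(20, 31/4)
obs 7: x=6 → posterior Gamma(26, 35/4)
obs 8: x=2 → posterior Gamma(28, 39/4)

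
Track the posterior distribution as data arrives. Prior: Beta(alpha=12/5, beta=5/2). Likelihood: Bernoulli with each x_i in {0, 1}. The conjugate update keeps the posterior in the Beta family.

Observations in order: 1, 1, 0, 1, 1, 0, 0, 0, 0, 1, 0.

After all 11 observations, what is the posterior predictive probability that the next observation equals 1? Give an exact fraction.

74/159

obs 1: x=1 → posterior Beta(17/5, 5/2)
obs 2: x=1 → posterior Beta(22/5, 5/2)
obs 3: x=0 → posterior Beta(22/5, 7/2)
obs 4: x=1 → posterior Beta(27/5, 7/2)
obs 5: x=1 → posterior Beta(32/5, 7/2)
obs 6: x=0 → posterior Beta(32/5, 9/2)
obs 7: x=0 → posterior Beta(32/5, 11/2)
obs 8: x=0 → posterior Beta(32/5, 13/2)
obs 9: x=0 → posterior Beta(32/5, 15/2)
obs 10: x=1 → posterior Beta(37/5, 15/2)
obs 11: x=0 → posterior Beta(37/5, 17/2)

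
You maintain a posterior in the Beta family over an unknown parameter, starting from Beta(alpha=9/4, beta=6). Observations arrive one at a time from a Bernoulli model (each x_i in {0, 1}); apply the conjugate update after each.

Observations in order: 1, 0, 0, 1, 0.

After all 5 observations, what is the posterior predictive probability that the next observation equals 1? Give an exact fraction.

17/53

obs 1: x=1 → posterior Beta(13/4, 6)
obs 2: x=0 → posterior Beta(13/4, 7)
obs 3: x=0 → posterior Beta(13/4, 8)
obs 4: x=1 → posterior Beta(17/4, 8)
obs 5: x=0 → posterior Beta(17/4, 9)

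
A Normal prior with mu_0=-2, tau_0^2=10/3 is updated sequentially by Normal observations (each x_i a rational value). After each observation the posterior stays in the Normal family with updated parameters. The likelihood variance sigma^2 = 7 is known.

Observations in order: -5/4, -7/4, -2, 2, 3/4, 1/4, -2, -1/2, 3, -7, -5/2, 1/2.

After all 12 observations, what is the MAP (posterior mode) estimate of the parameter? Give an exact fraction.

-49/47

obs 1: x=-5/4 → posterior Normal(-109/62, 70/31)
obs 2: x=-7/4 → posterior Normal(-72/41, 70/41)
obs 3: x=-2 → posterior Normal(-92/51, 70/51)
obs 4: x=2 → posterior Normal(-72/61, 70/61)
obs 5: x=3/4 → posterior Normal(-129/142, 70/71)
obs 6: x=1/4 → posterior Normal(-62/81, 70/81)
obs 7: x=-2 → posterior Normal(-82/91, 10/13)
obs 8: x=-1/2 → posterior Normal(-87/101, 70/101)
obs 9: x=3 → posterior Normal(-19/37, 70/111)
obs 10: x=-7 → posterior Normal(-127/121, 70/121)
obs 11: x=-5/2 → posterior Normal(-152/131, 70/131)
obs 12: x=1/2 → posterior Normal(-49/47, 70/141)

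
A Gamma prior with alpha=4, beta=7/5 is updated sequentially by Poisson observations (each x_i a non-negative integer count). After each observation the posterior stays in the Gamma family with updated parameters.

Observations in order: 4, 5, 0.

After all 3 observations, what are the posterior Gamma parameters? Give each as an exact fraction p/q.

alpha=13, beta=22/5

obs 1: x=4 → posterior Gamma(8, 12/5)
obs 2: x=5 → posterior Gamma(13, 17/5)
obs 3: x=0 → posterior Gamma(13, 22/5)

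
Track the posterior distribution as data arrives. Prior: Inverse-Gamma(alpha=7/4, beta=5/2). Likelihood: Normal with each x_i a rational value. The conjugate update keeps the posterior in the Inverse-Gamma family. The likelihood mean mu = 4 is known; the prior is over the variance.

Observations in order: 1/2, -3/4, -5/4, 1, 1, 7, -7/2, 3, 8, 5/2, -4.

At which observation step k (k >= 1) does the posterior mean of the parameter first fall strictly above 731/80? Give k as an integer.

k = 2

obs 1: x=1/2 → posterior Inverse-Gamma(9/4, 69/8)
obs 2: x=-3/4 → posterior Inverse-Gamma(11/4, 637/32)
obs 3: x=-5/4 → posterior Inverse-Gamma(13/4, 539/16)
obs 4: x=1 → posterior Inverse-Gamma(15/4, 611/16)
obs 5: x=1 → posterior Inverse-Gamma(17/4, 683/16)
obs 6: x=7 → posterior Inverse-Gamma(19/4, 755/16)
obs 7: x=-7/2 → posterior Inverse-Gamma(21/4, 1205/16)
obs 8: x=3 → posterior Inverse-Gamma(23/4, 1213/16)
obs 9: x=8 → posterior Inverse-Gamma(25/4, 1341/16)
obs 10: x=5/2 → posterior Inverse-Gamma(27/4, 1359/16)
obs 11: x=-4 → posterior Inverse-Gamma(29/4, 1871/16)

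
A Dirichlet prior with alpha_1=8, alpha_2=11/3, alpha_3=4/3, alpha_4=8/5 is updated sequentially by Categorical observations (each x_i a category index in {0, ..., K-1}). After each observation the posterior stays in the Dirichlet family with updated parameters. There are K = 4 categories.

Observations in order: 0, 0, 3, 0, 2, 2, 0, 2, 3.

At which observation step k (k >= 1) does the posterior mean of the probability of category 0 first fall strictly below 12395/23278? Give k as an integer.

k = 8

obs 1: x=0 → posterior Dirichlet(9, 11/3, 4/3, 8/5)
obs 2: x=0 → posterior Dirichlet(10, 11/3, 4/3, 8/5)
obs 3: x=3 → posterior Dirichlet(10, 11/3, 4/3, 13/5)
obs 4: x=0 → posterior Dirichlet(11, 11/3, 4/3, 13/5)
obs 5: x=2 → posterior Dirichlet(11, 11/3, 7/3, 13/5)
obs 6: x=2 → posterior Dirichlet(11, 11/3, 10/3, 13/5)
obs 7: x=0 → posterior Dirichlet(12, 11/3, 10/3, 13/5)
obs 8: x=2 → posterior Dirichlet(12, 11/3, 13/3, 13/5)
obs 9: x=3 → posterior Dirichlet(12, 11/3, 13/3, 18/5)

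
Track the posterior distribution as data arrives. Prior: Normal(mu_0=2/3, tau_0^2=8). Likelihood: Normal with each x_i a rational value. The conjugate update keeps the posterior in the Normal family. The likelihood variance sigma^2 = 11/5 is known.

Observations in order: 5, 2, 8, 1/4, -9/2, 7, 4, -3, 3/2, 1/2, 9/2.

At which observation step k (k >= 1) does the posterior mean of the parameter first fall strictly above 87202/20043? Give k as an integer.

k = 3

obs 1: x=5 → posterior Normal(622/153, 88/51)
obs 2: x=2 → posterior Normal(862/273, 88/91)
obs 3: x=8 → posterior Normal(1822/393, 88/131)
obs 4: x=1/4 → posterior Normal(1852/513, 88/171)
obs 5: x=-9/2 → posterior Normal(1312/633, 88/211)
obs 6: x=7 → posterior Normal(2152/753, 88/251)
obs 7: x=4 → posterior Normal(2632/873, 88/291)
obs 8: x=-3 → posterior Normal(2272/993, 88/331)
obs 9: x=3/2 → posterior Normal(2452/1113, 88/371)
obs 10: x=1/2 → posterior Normal(2512/1233, 88/411)
obs 11: x=9/2 → posterior Normal(3052/1353, 8/41)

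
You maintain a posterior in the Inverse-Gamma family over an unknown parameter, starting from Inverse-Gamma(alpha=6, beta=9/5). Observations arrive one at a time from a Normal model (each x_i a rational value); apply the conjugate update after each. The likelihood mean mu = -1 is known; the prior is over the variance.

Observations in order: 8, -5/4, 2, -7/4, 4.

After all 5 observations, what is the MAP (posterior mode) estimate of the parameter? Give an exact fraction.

obs 1: x=8 → posterior Inverse-Gamma(13/2, 423/10)
obs 2: x=-5/4 → posterior Inverse-Gamma(7, 6773/160)
obs 3: x=2 → posterior Inverse-Gamma(15/2, 7493/160)
obs 4: x=-7/4 → posterior Inverse-Gamma(8, 3769/80)
obs 5: x=4 → posterior Inverse-Gamma(17/2, 4769/80)

251/40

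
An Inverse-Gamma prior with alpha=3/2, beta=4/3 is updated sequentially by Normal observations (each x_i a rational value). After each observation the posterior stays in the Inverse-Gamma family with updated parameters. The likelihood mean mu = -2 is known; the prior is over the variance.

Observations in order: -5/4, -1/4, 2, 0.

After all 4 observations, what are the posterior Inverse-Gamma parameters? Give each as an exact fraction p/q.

alpha=7/2, beta=631/48

obs 1: x=-5/4 → posterior Inverse-Gamma(2, 155/96)
obs 2: x=-1/4 → posterior Inverse-Gamma(5/2, 151/48)
obs 3: x=2 → posterior Inverse-Gamma(3, 535/48)
obs 4: x=0 → posterior Inverse-Gamma(7/2, 631/48)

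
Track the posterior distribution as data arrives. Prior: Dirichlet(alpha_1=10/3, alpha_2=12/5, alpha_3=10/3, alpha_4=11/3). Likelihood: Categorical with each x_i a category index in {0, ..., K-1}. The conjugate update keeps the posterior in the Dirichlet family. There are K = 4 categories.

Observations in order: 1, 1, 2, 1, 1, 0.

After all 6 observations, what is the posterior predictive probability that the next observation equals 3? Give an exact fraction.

55/281

obs 1: x=1 → posterior Dirichlet(10/3, 17/5, 10/3, 11/3)
obs 2: x=1 → posterior Dirichlet(10/3, 22/5, 10/3, 11/3)
obs 3: x=2 → posterior Dirichlet(10/3, 22/5, 13/3, 11/3)
obs 4: x=1 → posterior Dirichlet(10/3, 27/5, 13/3, 11/3)
obs 5: x=1 → posterior Dirichlet(10/3, 32/5, 13/3, 11/3)
obs 6: x=0 → posterior Dirichlet(13/3, 32/5, 13/3, 11/3)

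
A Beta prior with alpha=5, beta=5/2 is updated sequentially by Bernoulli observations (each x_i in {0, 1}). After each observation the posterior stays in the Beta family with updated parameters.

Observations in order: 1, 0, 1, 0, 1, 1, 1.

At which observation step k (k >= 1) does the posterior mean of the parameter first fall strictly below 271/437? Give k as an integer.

obs 1: x=1 → posterior Beta(6, 5/2)
obs 2: x=0 → posterior Beta(6, 7/2)
obs 3: x=1 → posterior Beta(7, 7/2)
obs 4: x=0 → posterior Beta(7, 9/2)
obs 5: x=1 → posterior Beta(8, 9/2)
obs 6: x=1 → posterior Beta(9, 9/2)
obs 7: x=1 → posterior Beta(10, 9/2)

k = 4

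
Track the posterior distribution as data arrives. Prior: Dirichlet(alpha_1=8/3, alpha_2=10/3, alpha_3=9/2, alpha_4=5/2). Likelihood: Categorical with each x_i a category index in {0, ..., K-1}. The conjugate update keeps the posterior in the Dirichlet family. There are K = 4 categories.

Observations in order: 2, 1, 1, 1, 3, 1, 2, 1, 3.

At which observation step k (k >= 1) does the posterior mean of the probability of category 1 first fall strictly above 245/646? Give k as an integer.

obs 1: x=2 → posterior Dirichlet(8/3, 10/3, 11/2, 5/2)
obs 2: x=1 → posterior Dirichlet(8/3, 13/3, 11/2, 5/2)
obs 3: x=1 → posterior Dirichlet(8/3, 16/3, 11/2, 5/2)
obs 4: x=1 → posterior Dirichlet(8/3, 19/3, 11/2, 5/2)
obs 5: x=3 → posterior Dirichlet(8/3, 19/3, 11/2, 7/2)
obs 6: x=1 → posterior Dirichlet(8/3, 22/3, 11/2, 7/2)
obs 7: x=2 → posterior Dirichlet(8/3, 22/3, 13/2, 7/2)
obs 8: x=1 → posterior Dirichlet(8/3, 25/3, 13/2, 7/2)
obs 9: x=3 → posterior Dirichlet(8/3, 25/3, 13/2, 9/2)

k = 6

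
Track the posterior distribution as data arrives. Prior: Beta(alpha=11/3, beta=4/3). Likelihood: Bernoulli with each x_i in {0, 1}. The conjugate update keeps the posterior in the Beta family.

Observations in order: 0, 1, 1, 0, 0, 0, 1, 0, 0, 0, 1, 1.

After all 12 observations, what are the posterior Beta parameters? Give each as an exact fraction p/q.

obs 1: x=0 → posterior Beta(11/3, 7/3)
obs 2: x=1 → posterior Beta(14/3, 7/3)
obs 3: x=1 → posterior Beta(17/3, 7/3)
obs 4: x=0 → posterior Beta(17/3, 10/3)
obs 5: x=0 → posterior Beta(17/3, 13/3)
obs 6: x=0 → posterior Beta(17/3, 16/3)
obs 7: x=1 → posterior Beta(20/3, 16/3)
obs 8: x=0 → posterior Beta(20/3, 19/3)
obs 9: x=0 → posterior Beta(20/3, 22/3)
obs 10: x=0 → posterior Beta(20/3, 25/3)
obs 11: x=1 → posterior Beta(23/3, 25/3)
obs 12: x=1 → posterior Beta(26/3, 25/3)

alpha=26/3, beta=25/3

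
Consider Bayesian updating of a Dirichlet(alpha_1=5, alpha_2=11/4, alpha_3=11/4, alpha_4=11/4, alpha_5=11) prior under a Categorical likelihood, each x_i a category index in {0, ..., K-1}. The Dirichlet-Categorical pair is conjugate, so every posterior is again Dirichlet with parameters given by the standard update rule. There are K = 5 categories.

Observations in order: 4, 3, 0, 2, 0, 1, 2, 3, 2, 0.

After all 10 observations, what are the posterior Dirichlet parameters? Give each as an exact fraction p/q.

obs 1: x=4 → posterior Dirichlet(5, 11/4, 11/4, 11/4, 12)
obs 2: x=3 → posterior Dirichlet(5, 11/4, 11/4, 15/4, 12)
obs 3: x=0 → posterior Dirichlet(6, 11/4, 11/4, 15/4, 12)
obs 4: x=2 → posterior Dirichlet(6, 11/4, 15/4, 15/4, 12)
obs 5: x=0 → posterior Dirichlet(7, 11/4, 15/4, 15/4, 12)
obs 6: x=1 → posterior Dirichlet(7, 15/4, 15/4, 15/4, 12)
obs 7: x=2 → posterior Dirichlet(7, 15/4, 19/4, 15/4, 12)
obs 8: x=3 → posterior Dirichlet(7, 15/4, 19/4, 19/4, 12)
obs 9: x=2 → posterior Dirichlet(7, 15/4, 23/4, 19/4, 12)
obs 10: x=0 → posterior Dirichlet(8, 15/4, 23/4, 19/4, 12)

alpha_1=8, alpha_2=15/4, alpha_3=23/4, alpha_4=19/4, alpha_5=12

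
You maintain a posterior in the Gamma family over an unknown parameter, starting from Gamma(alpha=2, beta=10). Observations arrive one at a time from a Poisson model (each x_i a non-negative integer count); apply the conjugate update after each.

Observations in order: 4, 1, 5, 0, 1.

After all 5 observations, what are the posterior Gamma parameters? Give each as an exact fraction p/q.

obs 1: x=4 → posterior Gamma(6, 11)
obs 2: x=1 → posterior Gamma(7, 12)
obs 3: x=5 → posterior Gamma(12, 13)
obs 4: x=0 → posterior Gamma(12, 14)
obs 5: x=1 → posterior Gamma(13, 15)

alpha=13, beta=15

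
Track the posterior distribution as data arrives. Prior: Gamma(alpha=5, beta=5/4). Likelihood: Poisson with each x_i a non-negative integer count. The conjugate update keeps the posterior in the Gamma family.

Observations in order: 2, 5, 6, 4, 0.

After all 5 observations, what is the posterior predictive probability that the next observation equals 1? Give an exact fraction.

500222085975110530853271484375000/4316720717749415770740818372739989

obs 1: x=2 → posterior Gamma(7, 9/4)
obs 2: x=5 → posterior Gamma(12, 13/4)
obs 3: x=6 → posterior Gamma(18, 17/4)
obs 4: x=4 → posterior Gamma(22, 21/4)
obs 5: x=0 → posterior Gamma(22, 25/4)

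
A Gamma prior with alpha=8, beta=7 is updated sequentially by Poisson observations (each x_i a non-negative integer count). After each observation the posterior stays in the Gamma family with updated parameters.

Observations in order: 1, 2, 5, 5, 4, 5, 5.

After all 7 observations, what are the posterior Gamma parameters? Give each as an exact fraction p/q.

alpha=35, beta=14

obs 1: x=1 → posterior Gamma(9, 8)
obs 2: x=2 → posterior Gamma(11, 9)
obs 3: x=5 → posterior Gamma(16, 10)
obs 4: x=5 → posterior Gamma(21, 11)
obs 5: x=4 → posterior Gamma(25, 12)
obs 6: x=5 → posterior Gamma(30, 13)
obs 7: x=5 → posterior Gamma(35, 14)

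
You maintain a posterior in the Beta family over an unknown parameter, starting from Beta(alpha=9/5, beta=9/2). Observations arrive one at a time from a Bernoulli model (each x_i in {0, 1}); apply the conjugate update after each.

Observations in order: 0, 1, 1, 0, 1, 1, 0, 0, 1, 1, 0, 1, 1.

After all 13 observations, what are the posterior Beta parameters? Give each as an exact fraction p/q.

obs 1: x=0 → posterior Beta(9/5, 11/2)
obs 2: x=1 → posterior Beta(14/5, 11/2)
obs 3: x=1 → posterior Beta(19/5, 11/2)
obs 4: x=0 → posterior Beta(19/5, 13/2)
obs 5: x=1 → posterior Beta(24/5, 13/2)
obs 6: x=1 → posterior Beta(29/5, 13/2)
obs 7: x=0 → posterior Beta(29/5, 15/2)
obs 8: x=0 → posterior Beta(29/5, 17/2)
obs 9: x=1 → posterior Beta(34/5, 17/2)
obs 10: x=1 → posterior Beta(39/5, 17/2)
obs 11: x=0 → posterior Beta(39/5, 19/2)
obs 12: x=1 → posterior Beta(44/5, 19/2)
obs 13: x=1 → posterior Beta(49/5, 19/2)

alpha=49/5, beta=19/2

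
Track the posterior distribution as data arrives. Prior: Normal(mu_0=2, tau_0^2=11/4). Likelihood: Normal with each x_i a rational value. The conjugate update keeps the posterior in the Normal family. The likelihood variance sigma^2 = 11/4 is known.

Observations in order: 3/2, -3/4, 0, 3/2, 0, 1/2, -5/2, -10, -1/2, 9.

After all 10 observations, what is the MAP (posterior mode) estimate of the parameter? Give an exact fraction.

obs 1: x=3/2 → posterior Normal(7/4, 11/8)
obs 2: x=-3/4 → posterior Normal(11/12, 11/12)
obs 3: x=0 → posterior Normal(11/16, 11/16)
obs 4: x=3/2 → posterior Normal(17/20, 11/20)
obs 5: x=0 → posterior Normal(17/24, 11/24)
obs 6: x=1/2 → posterior Normal(19/28, 11/28)
obs 7: x=-5/2 → posterior Normal(9/32, 11/32)
obs 8: x=-10 → posterior Normal(-31/36, 11/36)
obs 9: x=-1/2 → posterior Normal(-33/40, 11/40)
obs 10: x=9 → posterior Normal(3/44, 1/4)

3/44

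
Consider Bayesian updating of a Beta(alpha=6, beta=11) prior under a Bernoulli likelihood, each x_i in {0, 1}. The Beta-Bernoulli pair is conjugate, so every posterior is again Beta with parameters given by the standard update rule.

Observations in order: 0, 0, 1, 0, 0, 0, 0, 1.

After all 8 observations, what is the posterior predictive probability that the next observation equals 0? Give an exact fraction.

17/25

obs 1: x=0 → posterior Beta(6, 12)
obs 2: x=0 → posterior Beta(6, 13)
obs 3: x=1 → posterior Beta(7, 13)
obs 4: x=0 → posterior Beta(7, 14)
obs 5: x=0 → posterior Beta(7, 15)
obs 6: x=0 → posterior Beta(7, 16)
obs 7: x=0 → posterior Beta(7, 17)
obs 8: x=1 → posterior Beta(8, 17)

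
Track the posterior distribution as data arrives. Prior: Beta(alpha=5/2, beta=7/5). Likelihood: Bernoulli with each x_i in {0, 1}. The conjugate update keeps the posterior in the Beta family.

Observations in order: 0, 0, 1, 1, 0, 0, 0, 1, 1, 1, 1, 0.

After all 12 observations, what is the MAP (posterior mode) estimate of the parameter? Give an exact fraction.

obs 1: x=0 → posterior Beta(5/2, 12/5)
obs 2: x=0 → posterior Beta(5/2, 17/5)
obs 3: x=1 → posterior Beta(7/2, 17/5)
obs 4: x=1 → posterior Beta(9/2, 17/5)
obs 5: x=0 → posterior Beta(9/2, 22/5)
obs 6: x=0 → posterior Beta(9/2, 27/5)
obs 7: x=0 → posterior Beta(9/2, 32/5)
obs 8: x=1 → posterior Beta(11/2, 32/5)
obs 9: x=1 → posterior Beta(13/2, 32/5)
obs 10: x=1 → posterior Beta(15/2, 32/5)
obs 11: x=1 → posterior Beta(17/2, 32/5)
obs 12: x=0 → posterior Beta(17/2, 37/5)

75/139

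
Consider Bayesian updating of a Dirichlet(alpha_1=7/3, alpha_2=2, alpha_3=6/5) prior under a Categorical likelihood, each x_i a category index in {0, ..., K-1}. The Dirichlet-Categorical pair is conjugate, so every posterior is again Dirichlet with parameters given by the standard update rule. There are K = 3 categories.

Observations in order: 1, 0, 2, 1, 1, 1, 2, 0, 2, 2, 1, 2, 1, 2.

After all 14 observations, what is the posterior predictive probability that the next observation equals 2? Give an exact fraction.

obs 1: x=1 → posterior Dirichlet(7/3, 3, 6/5)
obs 2: x=0 → posterior Dirichlet(10/3, 3, 6/5)
obs 3: x=2 → posterior Dirichlet(10/3, 3, 11/5)
obs 4: x=1 → posterior Dirichlet(10/3, 4, 11/5)
obs 5: x=1 → posterior Dirichlet(10/3, 5, 11/5)
obs 6: x=1 → posterior Dirichlet(10/3, 6, 11/5)
obs 7: x=2 → posterior Dirichlet(10/3, 6, 16/5)
obs 8: x=0 → posterior Dirichlet(13/3, 6, 16/5)
obs 9: x=2 → posterior Dirichlet(13/3, 6, 21/5)
obs 10: x=2 → posterior Dirichlet(13/3, 6, 26/5)
obs 11: x=1 → posterior Dirichlet(13/3, 7, 26/5)
obs 12: x=2 → posterior Dirichlet(13/3, 7, 31/5)
obs 13: x=1 → posterior Dirichlet(13/3, 8, 31/5)
obs 14: x=2 → posterior Dirichlet(13/3, 8, 36/5)

108/293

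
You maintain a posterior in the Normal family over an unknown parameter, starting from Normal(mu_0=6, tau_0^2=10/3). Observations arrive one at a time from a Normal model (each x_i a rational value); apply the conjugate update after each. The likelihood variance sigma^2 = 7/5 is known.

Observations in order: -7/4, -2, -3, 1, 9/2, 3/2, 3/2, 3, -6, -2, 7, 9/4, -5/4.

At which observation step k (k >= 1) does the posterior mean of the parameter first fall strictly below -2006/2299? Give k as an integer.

obs 1: x=-7/4 → posterior Normal(77/142, 70/71)
obs 2: x=-2 → posterior Normal(-123/242, 70/121)
obs 3: x=-3 → posterior Normal(-47/38, 70/171)
obs 4: x=1 → posterior Normal(-19/26, 70/221)
obs 5: x=9/2 → posterior Normal(127/542, 70/271)
obs 6: x=3/2 → posterior Normal(277/642, 70/321)
obs 7: x=3/2 → posterior Normal(61/106, 10/53)
obs 8: x=3 → posterior Normal(727/842, 70/421)
obs 9: x=-6 → posterior Normal(127/942, 70/471)
obs 10: x=-2 → posterior Normal(-73/1042, 70/521)
obs 11: x=7 → posterior Normal(627/1142, 70/571)
obs 12: x=9/4 → posterior Normal(142/207, 70/621)
obs 13: x=-5/4 → posterior Normal(727/1342, 70/671)

k = 3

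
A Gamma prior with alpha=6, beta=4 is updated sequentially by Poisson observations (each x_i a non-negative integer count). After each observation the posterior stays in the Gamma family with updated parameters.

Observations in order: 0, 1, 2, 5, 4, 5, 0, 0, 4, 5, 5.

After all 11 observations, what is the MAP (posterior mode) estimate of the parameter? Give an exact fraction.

obs 1: x=0 → posterior Gamma(6, 5)
obs 2: x=1 → posterior Gamma(7, 6)
obs 3: x=2 → posterior Gamma(9, 7)
obs 4: x=5 → posterior Gamma(14, 8)
obs 5: x=4 → posterior Gamma(18, 9)
obs 6: x=5 → posterior Gamma(23, 10)
obs 7: x=0 → posterior Gamma(23, 11)
obs 8: x=0 → posterior Gamma(23, 12)
obs 9: x=4 → posterior Gamma(27, 13)
obs 10: x=5 → posterior Gamma(32, 14)
obs 11: x=5 → posterior Gamma(37, 15)

12/5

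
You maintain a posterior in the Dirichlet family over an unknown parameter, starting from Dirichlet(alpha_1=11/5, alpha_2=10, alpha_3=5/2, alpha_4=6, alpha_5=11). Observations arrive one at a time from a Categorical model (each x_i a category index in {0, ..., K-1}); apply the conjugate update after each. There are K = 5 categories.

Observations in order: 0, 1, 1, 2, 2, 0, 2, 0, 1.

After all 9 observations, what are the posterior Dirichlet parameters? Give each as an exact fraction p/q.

alpha_1=26/5, alpha_2=13, alpha_3=11/2, alpha_4=6, alpha_5=11

obs 1: x=0 → posterior Dirichlet(16/5, 10, 5/2, 6, 11)
obs 2: x=1 → posterior Dirichlet(16/5, 11, 5/2, 6, 11)
obs 3: x=1 → posterior Dirichlet(16/5, 12, 5/2, 6, 11)
obs 4: x=2 → posterior Dirichlet(16/5, 12, 7/2, 6, 11)
obs 5: x=2 → posterior Dirichlet(16/5, 12, 9/2, 6, 11)
obs 6: x=0 → posterior Dirichlet(21/5, 12, 9/2, 6, 11)
obs 7: x=2 → posterior Dirichlet(21/5, 12, 11/2, 6, 11)
obs 8: x=0 → posterior Dirichlet(26/5, 12, 11/2, 6, 11)
obs 9: x=1 → posterior Dirichlet(26/5, 13, 11/2, 6, 11)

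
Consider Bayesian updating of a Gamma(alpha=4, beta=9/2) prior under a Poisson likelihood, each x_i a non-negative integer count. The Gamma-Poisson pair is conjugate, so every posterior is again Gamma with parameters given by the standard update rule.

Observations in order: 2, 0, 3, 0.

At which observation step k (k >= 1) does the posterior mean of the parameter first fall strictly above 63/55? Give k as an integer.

obs 1: x=2 → posterior Gamma(6, 11/2)
obs 2: x=0 → posterior Gamma(6, 13/2)
obs 3: x=3 → posterior Gamma(9, 15/2)
obs 4: x=0 → posterior Gamma(9, 17/2)

k = 3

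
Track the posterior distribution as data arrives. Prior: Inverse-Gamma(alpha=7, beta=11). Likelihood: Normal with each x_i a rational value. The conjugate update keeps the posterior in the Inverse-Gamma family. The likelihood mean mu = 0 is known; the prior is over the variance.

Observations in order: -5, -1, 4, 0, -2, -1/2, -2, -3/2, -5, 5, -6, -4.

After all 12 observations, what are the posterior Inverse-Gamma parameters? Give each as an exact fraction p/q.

alpha=13, beta=353/4

obs 1: x=-5 → posterior Inverse-Gamma(15/2, 47/2)
obs 2: x=-1 → posterior Inverse-Gamma(8, 24)
obs 3: x=4 → posterior Inverse-Gamma(17/2, 32)
obs 4: x=0 → posterior Inverse-Gamma(9, 32)
obs 5: x=-2 → posterior Inverse-Gamma(19/2, 34)
obs 6: x=-1/2 → posterior Inverse-Gamma(10, 273/8)
obs 7: x=-2 → posterior Inverse-Gamma(21/2, 289/8)
obs 8: x=-3/2 → posterior Inverse-Gamma(11, 149/4)
obs 9: x=-5 → posterior Inverse-Gamma(23/2, 199/4)
obs 10: x=5 → posterior Inverse-Gamma(12, 249/4)
obs 11: x=-6 → posterior Inverse-Gamma(25/2, 321/4)
obs 12: x=-4 → posterior Inverse-Gamma(13, 353/4)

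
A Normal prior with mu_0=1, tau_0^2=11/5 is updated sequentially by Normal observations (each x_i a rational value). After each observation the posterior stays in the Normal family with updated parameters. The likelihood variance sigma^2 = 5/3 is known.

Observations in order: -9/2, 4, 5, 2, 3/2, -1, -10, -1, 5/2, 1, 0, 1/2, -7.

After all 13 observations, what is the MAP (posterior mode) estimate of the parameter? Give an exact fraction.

obs 1: x=-9/2 → posterior Normal(-247/116, 55/58)
obs 2: x=4 → posterior Normal(17/182, 55/91)
obs 3: x=5 → posterior Normal(347/248, 55/124)
obs 4: x=2 → posterior Normal(479/314, 55/157)
obs 5: x=3/2 → posterior Normal(289/190, 11/38)
obs 6: x=-1 → posterior Normal(256/223, 55/223)
obs 7: x=-10 → posterior Normal(-37/128, 55/256)
obs 8: x=-1 → posterior Normal(-107/289, 55/289)
obs 9: x=5/2 → posterior Normal(-7/92, 55/322)
obs 10: x=1 → posterior Normal(17/710, 11/71)
obs 11: x=0 → posterior Normal(17/776, 55/388)
obs 12: x=1/2 → posterior Normal(25/421, 55/421)
obs 13: x=-7 → posterior Normal(-103/227, 55/454)

-103/227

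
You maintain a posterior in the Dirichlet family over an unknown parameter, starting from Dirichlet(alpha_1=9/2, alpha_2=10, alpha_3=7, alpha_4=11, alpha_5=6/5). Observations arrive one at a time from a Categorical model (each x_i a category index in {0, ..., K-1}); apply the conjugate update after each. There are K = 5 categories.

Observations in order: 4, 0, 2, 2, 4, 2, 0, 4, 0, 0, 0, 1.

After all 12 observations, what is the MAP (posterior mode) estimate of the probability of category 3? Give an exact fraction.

100/407

obs 1: x=4 → posterior Dirichlet(9/2, 10, 7, 11, 11/5)
obs 2: x=0 → posterior Dirichlet(11/2, 10, 7, 11, 11/5)
obs 3: x=2 → posterior Dirichlet(11/2, 10, 8, 11, 11/5)
obs 4: x=2 → posterior Dirichlet(11/2, 10, 9, 11, 11/5)
obs 5: x=4 → posterior Dirichlet(11/2, 10, 9, 11, 16/5)
obs 6: x=2 → posterior Dirichlet(11/2, 10, 10, 11, 16/5)
obs 7: x=0 → posterior Dirichlet(13/2, 10, 10, 11, 16/5)
obs 8: x=4 → posterior Dirichlet(13/2, 10, 10, 11, 21/5)
obs 9: x=0 → posterior Dirichlet(15/2, 10, 10, 11, 21/5)
obs 10: x=0 → posterior Dirichlet(17/2, 10, 10, 11, 21/5)
obs 11: x=0 → posterior Dirichlet(19/2, 10, 10, 11, 21/5)
obs 12: x=1 → posterior Dirichlet(19/2, 11, 10, 11, 21/5)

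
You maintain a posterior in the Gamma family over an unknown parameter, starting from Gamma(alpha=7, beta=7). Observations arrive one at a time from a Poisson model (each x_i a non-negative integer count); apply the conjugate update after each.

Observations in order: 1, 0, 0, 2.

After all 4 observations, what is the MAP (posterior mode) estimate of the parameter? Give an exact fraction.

9/11

obs 1: x=1 → posterior Gamma(8, 8)
obs 2: x=0 → posterior Gamma(8, 9)
obs 3: x=0 → posterior Gamma(8, 10)
obs 4: x=2 → posterior Gamma(10, 11)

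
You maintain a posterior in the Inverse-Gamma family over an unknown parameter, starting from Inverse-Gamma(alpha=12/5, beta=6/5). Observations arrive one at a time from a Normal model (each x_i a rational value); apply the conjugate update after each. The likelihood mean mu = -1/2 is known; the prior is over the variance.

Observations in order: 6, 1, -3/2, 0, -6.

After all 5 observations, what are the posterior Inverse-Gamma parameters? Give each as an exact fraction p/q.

alpha=49/10, beta=196/5

obs 1: x=6 → posterior Inverse-Gamma(29/10, 893/40)
obs 2: x=1 → posterior Inverse-Gamma(17/5, 469/20)
obs 3: x=-3/2 → posterior Inverse-Gamma(39/10, 479/20)
obs 4: x=0 → posterior Inverse-Gamma(22/5, 963/40)
obs 5: x=-6 → posterior Inverse-Gamma(49/10, 196/5)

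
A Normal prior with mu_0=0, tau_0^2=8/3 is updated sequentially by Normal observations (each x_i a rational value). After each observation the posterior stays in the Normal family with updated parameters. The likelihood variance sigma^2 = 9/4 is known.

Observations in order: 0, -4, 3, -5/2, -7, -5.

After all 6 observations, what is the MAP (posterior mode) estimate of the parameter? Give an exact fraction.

obs 1: x=0 → posterior Normal(0, 72/59)
obs 2: x=-4 → posterior Normal(-128/91, 72/91)
obs 3: x=3 → posterior Normal(-32/123, 24/41)
obs 4: x=-5/2 → posterior Normal(-112/155, 72/155)
obs 5: x=-7 → posterior Normal(-336/187, 72/187)
obs 6: x=-5 → posterior Normal(-496/219, 24/73)

-496/219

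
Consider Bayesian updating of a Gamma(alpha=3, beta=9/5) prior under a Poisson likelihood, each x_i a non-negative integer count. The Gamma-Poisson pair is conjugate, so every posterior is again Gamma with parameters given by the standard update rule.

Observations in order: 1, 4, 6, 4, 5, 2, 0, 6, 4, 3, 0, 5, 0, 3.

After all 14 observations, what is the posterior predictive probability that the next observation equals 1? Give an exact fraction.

224669459092995372147779002226858095325987163220026897229365702680843516903595690898936915/1380690857962300979076897633250099441393676386595974902327306799859708291122289827299459072

obs 1: x=1 → posterior Gamma(4, 14/5)
obs 2: x=4 → posterior Gamma(8, 19/5)
obs 3: x=6 → posterior Gamma(14, 24/5)
obs 4: x=4 → posterior Gamma(18, 29/5)
obs 5: x=5 → posterior Gamma(23, 34/5)
obs 6: x=2 → posterior Gamma(25, 39/5)
obs 7: x=0 → posterior Gamma(25, 44/5)
obs 8: x=6 → posterior Gamma(31, 49/5)
obs 9: x=4 → posterior Gamma(35, 54/5)
obs 10: x=3 → posterior Gamma(38, 59/5)
obs 11: x=0 → posterior Gamma(38, 64/5)
obs 12: x=5 → posterior Gamma(43, 69/5)
obs 13: x=0 → posterior Gamma(43, 74/5)
obs 14: x=3 → posterior Gamma(46, 79/5)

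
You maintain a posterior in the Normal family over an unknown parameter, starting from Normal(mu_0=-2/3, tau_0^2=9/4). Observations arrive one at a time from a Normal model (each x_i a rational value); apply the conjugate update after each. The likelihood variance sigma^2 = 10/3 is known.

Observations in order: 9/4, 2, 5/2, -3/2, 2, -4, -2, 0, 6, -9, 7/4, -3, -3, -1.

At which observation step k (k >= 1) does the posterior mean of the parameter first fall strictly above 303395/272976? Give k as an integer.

obs 1: x=9/4 → posterior Normal(409/804, 90/67)
obs 2: x=2 → posterior Normal(1057/1128, 45/47)
obs 3: x=5/2 → posterior Normal(1867/1452, 90/121)
obs 4: x=-3/2 → posterior Normal(1381/1776, 45/74)
obs 5: x=2 → posterior Normal(2029/2100, 18/35)
obs 6: x=-4 → posterior Normal(733/2424, 45/101)
obs 7: x=-2 → posterior Normal(85/2748, 90/229)
obs 8: x=0 → posterior Normal(85/3072, 45/128)
obs 9: x=6 → posterior Normal(2029/3396, 90/283)
obs 10: x=-9 → posterior Normal(-887/3720, 9/31)
obs 11: x=7/4 → posterior Normal(-80/1011, 90/337)
obs 12: x=-3 → posterior Normal(-323/1092, 45/182)
obs 13: x=-3 → posterior Normal(-566/1173, 90/391)
obs 14: x=-1 → posterior Normal(-647/1254, 45/209)

k = 3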